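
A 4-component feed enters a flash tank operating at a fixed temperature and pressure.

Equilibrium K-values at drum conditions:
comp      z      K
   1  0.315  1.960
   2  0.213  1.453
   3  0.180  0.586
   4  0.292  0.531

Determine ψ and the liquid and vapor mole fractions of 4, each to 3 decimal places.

ψ = 0.532, x_4 = 0.389, y_4 = 0.207

Newton–Raphson from ψ = 0.5:
  ψ = 0.500: g = 0.0101, g' = -0.320 → ψ = 0.532
Converged at ψ = 0.532.
Compositions from xᵢ = zᵢ/(1+ψ(Kᵢ−1)), yᵢ = Kᵢxᵢ:
  1: x = 0.209, y = 0.409
  2: x = 0.172, y = 0.249
  3: x = 0.231, y = 0.135
  4: x = 0.389, y = 0.207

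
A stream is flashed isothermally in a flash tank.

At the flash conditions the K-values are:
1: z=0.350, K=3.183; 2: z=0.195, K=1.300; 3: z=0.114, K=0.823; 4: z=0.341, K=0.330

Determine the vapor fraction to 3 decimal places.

ψ = 0.568

Rachford–Rice: g(ψ) = Σ zᵢ(Kᵢ−1)/(1+ψ(Kᵢ−1)) = 0.
g(0) = ΣzᵢKᵢ − 1 = 0.574 and g(1) = 1 − Σzᵢ/Kᵢ = -0.432, so a root lies in (0, 1).
Newton iteration, ψ⁰ = 0.68:
  ψ = 0.680: g = -0.0865, g' = -0.803 → ψ = 0.572
  ψ = 0.572: g = -0.0034, g' = -0.750 → ψ = 0.568
Converged at ψ = 0.568.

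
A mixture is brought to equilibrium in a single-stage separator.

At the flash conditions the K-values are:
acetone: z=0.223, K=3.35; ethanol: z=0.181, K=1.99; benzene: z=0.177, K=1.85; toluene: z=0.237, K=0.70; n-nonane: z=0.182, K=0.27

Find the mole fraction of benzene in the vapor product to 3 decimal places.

Iterate (Newton) starting at V/F = 0.69:
  V/F = 0.690: g = 0.0438, g' = -0.720 → V/F = 0.751
  V/F = 0.751: g = -0.0016, g' = -0.778 → V/F = 0.749
Converged at V/F = 0.749.
Compositions from xᵢ = zᵢ/(1+V/F(Kᵢ−1)), yᵢ = Kᵢxᵢ:
  acetone: x = 0.081, y = 0.271
  ethanol: x = 0.104, y = 0.207
  benzene: x = 0.108, y = 0.200
  toluene: x = 0.306, y = 0.214
  n-nonane: x = 0.401, y = 0.108

y_benzene = 0.200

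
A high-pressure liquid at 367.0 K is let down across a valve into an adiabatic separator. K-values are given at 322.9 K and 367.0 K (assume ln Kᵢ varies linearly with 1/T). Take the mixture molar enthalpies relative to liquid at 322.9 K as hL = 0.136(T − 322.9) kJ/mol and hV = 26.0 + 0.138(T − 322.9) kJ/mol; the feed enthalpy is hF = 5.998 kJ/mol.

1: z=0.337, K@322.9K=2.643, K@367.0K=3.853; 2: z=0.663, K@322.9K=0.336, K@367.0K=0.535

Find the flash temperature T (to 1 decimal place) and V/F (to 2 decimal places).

T = 331.8 K, V/F = 0.18

Adiabatic flash: solve Rachford–Rice at each trial T, then check hF = ψ·hV(T) + (1−ψ)·hL(T).
  T = 322.9 K: K = (2.643, 0.336), RR gives ψ = 0.104, H_out = 2.704 kJ/mol
  T = 367.0 K: K = (3.853, 0.535), RR gives ψ = 0.492, H_out = 18.842 kJ/mol
  T = 344.9 K: K = (3.228, 0.430), RR gives ψ = 0.294, H_out = 10.644 kJ/mol
  T = 333.9 K: K = (2.931, 0.382), RR gives ψ = 0.202, H_out = 6.743 kJ/mol
  T = 328.4 K: K = (2.786, 0.359), RR gives ψ = 0.154, H_out = 4.754 kJ/mol
  T = 331.1 K: K = (2.857, 0.370), RR gives ψ = 0.178, H_out = 5.737 kJ/mol
  T = 332.5 K: K = (2.894, 0.376), RR gives ψ = 0.190, H_out = 6.241 kJ/mol
Linear interpolation between T = 331.1 (H_out = 5.737) and T = 332.5 (H_out = 6.241) on hF = 5.998 gives T ≈ 331.8 K, at which ψ = 0.18.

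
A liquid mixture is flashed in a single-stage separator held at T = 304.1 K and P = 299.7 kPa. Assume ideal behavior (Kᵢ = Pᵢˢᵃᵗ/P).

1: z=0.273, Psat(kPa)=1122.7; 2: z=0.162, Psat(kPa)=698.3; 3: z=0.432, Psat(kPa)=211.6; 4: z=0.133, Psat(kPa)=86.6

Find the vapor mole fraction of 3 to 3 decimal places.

y_3 = 0.388

Raoult's law: Kᵢ = Pᵢˢᵃᵗ/P = Pᵢˢᵃᵗ/299.7.
  K_1 = 1122.7/299.7 = 3.74608, K_2 = 698.3/299.7 = 2.33000, K_3 = 211.6/299.7 = 0.70604, K_4 = 86.6/299.7 = 0.28896
Material balance + equilibrium reduce to Σ zᵢ(Kᵢ−1)/(1+β(Kᵢ−1)) = 0.
Feasibility: ΣzᵢKᵢ = 1.744, Σzᵢ/Kᵢ = 1.215 — both > 1, two phases present.
Iterate (Newton) starting at β = 0.5:
  β = 0.500: g = 0.1497, g' = -0.682 → β = 0.719
  β = 0.719: g = 0.0074, g' = -0.649 → β = 0.731
Converged at β = 0.731.
Compositions from xᵢ = zᵢ/(1+β(Kᵢ−1)), yᵢ = Kᵢxᵢ:
  1: x = 0.091, y = 0.340
  2: x = 0.082, y = 0.191
  3: x = 0.550, y = 0.388
  4: x = 0.277, y = 0.080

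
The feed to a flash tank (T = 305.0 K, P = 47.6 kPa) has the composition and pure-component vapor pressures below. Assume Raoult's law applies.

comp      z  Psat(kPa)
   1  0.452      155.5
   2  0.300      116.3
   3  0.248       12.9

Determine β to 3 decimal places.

Raoult's law: Kᵢ = Pᵢˢᵃᵗ/P = Pᵢˢᵃᵗ/47.6.
  K_1 = 155.5/47.6 = 3.26681, K_2 = 116.3/47.6 = 2.44328, K_3 = 12.9/47.6 = 0.27101
Let β = V/F and solve Σ zᵢ(Kᵢ−1)/(1+β(Kᵢ−1)) = 0.
Feasibility: ΣzᵢKᵢ = 2.277, Σzᵢ/Kᵢ = 1.176 — both > 1, two phases present.
Newton iteration, β⁰ = 0.6:
  β = 0.600: g = 0.3448, g' = -1.013 → β = 0.940
  β = 0.940: g = -0.0642, g' = -1.682 → β = 0.902
  β = 0.902: g = -0.0038, g' = -1.494 → β = 0.900
Converged at β = 0.900.

β = 0.900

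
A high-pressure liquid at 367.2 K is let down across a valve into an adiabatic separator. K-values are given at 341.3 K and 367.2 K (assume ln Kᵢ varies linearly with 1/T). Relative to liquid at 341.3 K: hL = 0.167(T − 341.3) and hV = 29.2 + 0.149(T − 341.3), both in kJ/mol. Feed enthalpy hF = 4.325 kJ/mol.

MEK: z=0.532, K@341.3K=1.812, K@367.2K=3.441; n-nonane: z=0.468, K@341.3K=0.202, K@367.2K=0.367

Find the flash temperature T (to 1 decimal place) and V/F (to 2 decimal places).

Adiabatic flash: solve Rachford–Rice at each trial T, then check hF = ψ·hV(T) + (1−ψ)·hL(T).
  T = 341.3 K: K = (1.812, 0.202), RR gives ψ = 0.090, H_out = 2.637 kJ/mol
  T = 367.2 K: K = (3.441, 0.367), RR gives ψ = 0.649, H_out = 22.965 kJ/mol
  T = 354.2 K: K = (2.523, 0.275), RR gives ψ = 0.427, H_out = 14.510 kJ/mol
  T = 347.8 K: K = (2.148, 0.237), RR gives ψ = 0.289, H_out = 9.494 kJ/mol
  T = 344.6 K: K = (1.977, 0.219), RR gives ψ = 0.202, H_out = 6.441 kJ/mol
  T = 343.0 K: K = (1.896, 0.211), RR gives ψ = 0.151, H_out = 4.700 kJ/mol
Linear interpolation between T = 341.3 (H_out = 2.637) and T = 343.0 (H_out = 4.700) on hF = 4.325 gives T ≈ 342.7 K, at which ψ = 0.14.

T = 342.7 K, V/F = 0.14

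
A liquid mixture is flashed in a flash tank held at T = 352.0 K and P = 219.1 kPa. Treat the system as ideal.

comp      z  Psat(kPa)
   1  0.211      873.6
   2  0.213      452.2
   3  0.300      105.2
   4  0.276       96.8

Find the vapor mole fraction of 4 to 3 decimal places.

y_4 = 0.165

Raoult's law: Kᵢ = Pᵢˢᵃᵗ/P = Pᵢˢᵃᵗ/219.1.
  K_1 = 873.6/219.1 = 3.98722, K_2 = 452.2/219.1 = 2.06390, K_3 = 105.2/219.1 = 0.48015, K_4 = 96.8/219.1 = 0.44181
Rachford–Rice: g(β) = Σ zᵢ(Kᵢ−1)/(1+β(Kᵢ−1)) = 0.
Check two-phase: ΣzᵢKᵢ = 1.547 > 1 and Σzᵢ/Kᵢ = 1.406 > 1, so g(0) = 0.547 > 0 and g(1) = -0.406 < 0.
Newton–Raphson from β = 0.5:
  β = 0.500: g = -0.0237, g' = -0.719 → β = 0.467
Converged at β = 0.467.
Compositions from xᵢ = zᵢ/(1+β(Kᵢ−1)), yᵢ = Kᵢxᵢ:
  1: x = 0.088, y = 0.351
  2: x = 0.142, y = 0.294
  3: x = 0.396, y = 0.190
  4: x = 0.373, y = 0.165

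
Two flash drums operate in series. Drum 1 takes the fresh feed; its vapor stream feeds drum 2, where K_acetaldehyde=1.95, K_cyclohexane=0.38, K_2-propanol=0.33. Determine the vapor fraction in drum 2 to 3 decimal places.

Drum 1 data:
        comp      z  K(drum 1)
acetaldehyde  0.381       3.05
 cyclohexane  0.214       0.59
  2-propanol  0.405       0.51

V/F (drum 2) = 0.402

Drum 1:
Rachford–Rice: g(ψ₁) = Σ zᵢ(Kᵢ−1)/(1+ψ₁(Kᵢ−1)) = 0.
Feasibility: ΣzᵢKᵢ = 1.495, Σzᵢ/Kᵢ = 1.282 — both > 1, two phases present.
Iterate (Newton) starting at ψ₁ = 0.64:
  ψ₁ = 0.640: g = -0.0702, g' = -0.572 → ψ₁ = 0.517
  ψ₁ = 0.517: g = 0.0019, g' = -0.610 → ψ₁ = 0.520
Converged at ψ₁ = 0.520.
Drum-1 compositions:
  acetaldehyde: x = 0.184, y = 0.562
  cyclohexane: x = 0.272, y = 0.161
  2-propanol: x = 0.544, y = 0.277
Drum-2 feed = drum-1 vapor: z₂ = (0.5623, 0.1605, 0.2772).
Drum 2:
Rachford–Rice: g(ψ₂) = Σ zᵢ(Kᵢ−1)/(1+ψ₂(Kᵢ−1)) = 0.
Feasibility: ΣzᵢKᵢ = 1.249, Σzᵢ/Kᵢ = 1.551 — both > 1, two phases present.
Newton iteration, ψ₂⁰ = 0.69:
  ψ₂ = 0.690: g = -0.1967, g' = -0.804 → ψ₂ = 0.445
  ψ₂ = 0.445: g = -0.0269, g' = -0.621 → ψ₂ = 0.402
Converged at ψ₂ = 0.402.
  acetaldehyde: x = 0.407, y = 0.794
  cyclohexane: x = 0.214, y = 0.081
  2-propanol: x = 0.379, y = 0.125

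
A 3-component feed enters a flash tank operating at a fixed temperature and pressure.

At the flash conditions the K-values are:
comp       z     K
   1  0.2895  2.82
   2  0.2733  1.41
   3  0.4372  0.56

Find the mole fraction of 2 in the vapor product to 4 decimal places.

Material balance + equilibrium reduce to Σ zᵢ(Kᵢ−1)/(1+β(Kᵢ−1)) = 0.
Check two-phase: ΣzᵢKᵢ = 1.4466 > 1 and Σzᵢ/Kᵢ = 1.0772 > 1, so g(0) = 0.4466 > 0 and g(1) = -0.0772 < 0.
Iterate (Newton) starting at β = 0.54:
  β = 0.5400: g = 0.10515, g' = -0.4203 → β = 0.7902
  β = 0.7902: g = 0.00584, g' = -0.3864 → β = 0.8053
Converged at β = 0.8053.
Compositions from xᵢ = zᵢ/(1+β(Kᵢ−1)), yᵢ = Kᵢxᵢ:
  1: x = 0.1174, y = 0.3311
  2: x = 0.2055, y = 0.2897
  3: x = 0.6771, y = 0.3792

y_2 = 0.2897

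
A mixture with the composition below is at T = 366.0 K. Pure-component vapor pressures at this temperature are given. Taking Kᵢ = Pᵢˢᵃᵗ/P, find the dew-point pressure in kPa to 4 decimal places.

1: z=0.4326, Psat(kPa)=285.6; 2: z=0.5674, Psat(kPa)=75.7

Pdew = 110.9868 kPa

At the dew point ψ → 1, so Σzᵢ/Kᵢ = 1 with Kᵢ = Pᵢˢᵃᵗ/P ⇒ 1/P = Σzᵢ/Pᵢˢᵃᵗ.
1/P = 0.4326/285.6 + 0.5674/75.7 = 0.0090101 ⇒ P = 110.9868 kPa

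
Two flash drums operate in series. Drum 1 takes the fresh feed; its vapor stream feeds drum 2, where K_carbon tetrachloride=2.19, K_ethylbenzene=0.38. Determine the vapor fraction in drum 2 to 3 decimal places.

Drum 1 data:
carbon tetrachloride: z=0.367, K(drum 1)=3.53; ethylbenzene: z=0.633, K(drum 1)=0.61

Drum 1:
Material balance + equilibrium reduce to Σ zᵢ(Kᵢ−1)/(1+ψ₁(Kᵢ−1)) = 0.
Check two-phase: ΣzᵢKᵢ = 1.682 > 1 and Σzᵢ/Kᵢ = 1.142 > 1, so g(0) = 0.682 > 0 and g(1) = -0.142 < 0.
Binary case is linear: z₁(K₁−1)(1+ψ₁(K₂−1)) + z₂(K₂−1)(1+ψ₁(K₁−1)) = 0
⇒ ψ₁ = [z₁(K₁−1)+z₂(K₂−1)] / [−(K₁−1)(K₂−1)] = 0.6816/0.9867 = 0.691
Drum-1 compositions:
  carbon tetrachloride: x = 0.134, y = 0.471
  ethylbenzene: x = 0.866, y = 0.529
Drum-2 feed = drum-1 vapor: z₂ = (0.4715, 0.5285).
Drum 2:
Material balance + equilibrium reduce to Σ zᵢ(Kᵢ−1)/(1+ψ₂(Kᵢ−1)) = 0.
Feasibility: ΣzᵢKᵢ = 1.233, Σzᵢ/Kᵢ = 1.606 — both > 1, two phases present.
Iterate (Newton) starting at ψ₂ = 0.5:
  ψ₂ = 0.500: g = -0.1232, g' = -0.689 → ψ₂ = 0.321
  ψ₂ = 0.321: g = -0.0033, g' = -0.666 → ψ₂ = 0.316
Converged at ψ₂ = 0.316.
  carbon tetrachloride: x = 0.343, y = 0.750
  ethylbenzene: x = 0.657, y = 0.250

V/F (drum 2) = 0.316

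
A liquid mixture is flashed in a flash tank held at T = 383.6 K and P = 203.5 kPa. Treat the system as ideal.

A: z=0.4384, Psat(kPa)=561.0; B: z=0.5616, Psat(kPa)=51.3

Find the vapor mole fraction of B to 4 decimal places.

Raoult's law: Kᵢ = Pᵢˢᵃᵗ/P = Pᵢˢᵃᵗ/203.5.
  K_A = 561.0/203.5 = 2.756757, K_B = 51.3/203.5 = 0.252088
Binary case is linear: z₁(K₁−1)(1+β(K₂−1)) + z₂(K₂−1)(1+β(K₁−1)) = 0
⇒ β = [z₁(K₁−1)+z₂(K₂−1)] / [−(K₁−1)(K₂−1)] = 0.35014/1.31390 = 0.2665
Compositions from xᵢ = zᵢ/(1+β(Kᵢ−1)), yᵢ = Kᵢxᵢ:
  A: x = 0.2986, y = 0.8232
  B: x = 0.7014, y = 0.1768

y_B = 0.1768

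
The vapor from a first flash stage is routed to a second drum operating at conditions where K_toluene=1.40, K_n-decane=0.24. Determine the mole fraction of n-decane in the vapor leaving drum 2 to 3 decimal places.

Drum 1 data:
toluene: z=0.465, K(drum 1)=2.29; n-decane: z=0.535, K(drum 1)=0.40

y_n-decane (drum 2) = 0.083

Drum 1:
Material balance + equilibrium reduce to Σ zᵢ(Kᵢ−1)/(1+ψ₁(Kᵢ−1)) = 0.
Check two-phase: ΣzᵢKᵢ = 1.279 > 1 and Σzᵢ/Kᵢ = 1.541 > 1, so g(0) = 0.279 > 0 and g(1) = -0.541 < 0.
Binary case is linear: z₁(K₁−1)(1+ψ₁(K₂−1)) + z₂(K₂−1)(1+ψ₁(K₁−1)) = 0
⇒ ψ₁ = [z₁(K₁−1)+z₂(K₂−1)] / [−(K₁−1)(K₂−1)] = 0.2788/0.7740 = 0.360
Drum-1 compositions:
  toluene: x = 0.317, y = 0.727
  n-decane: x = 0.683, y = 0.273
Drum-2 feed = drum-1 vapor: z₂ = (0.7270, 0.2730).
Drum 2:
Let ψ₂ = V/F and solve Σ zᵢ(Kᵢ−1)/(1+ψ₂(Kᵢ−1)) = 0.
Feasibility: ΣzᵢKᵢ = 1.083, Σzᵢ/Kᵢ = 1.657 — both > 1, two phases present.
Newton–Raphson from ψ₂ = 0.63:
  ψ₂ = 0.630: g = -0.1658, g' = -0.655 → ψ₂ = 0.377
  ψ₂ = 0.377: g = -0.0380, g' = -0.397 → ψ₂ = 0.281
  ψ₂ = 0.281: g = -0.0024, g' = -0.349 → ψ₂ = 0.274
Converged at ψ₂ = 0.274.
  toluene: x = 0.655, y = 0.917
  n-decane: x = 0.345, y = 0.083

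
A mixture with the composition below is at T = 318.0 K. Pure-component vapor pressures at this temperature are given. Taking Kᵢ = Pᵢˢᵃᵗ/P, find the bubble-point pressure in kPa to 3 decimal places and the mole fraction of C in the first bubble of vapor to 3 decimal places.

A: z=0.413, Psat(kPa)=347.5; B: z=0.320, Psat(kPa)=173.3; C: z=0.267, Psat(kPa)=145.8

At the bubble point ψ → 0, so ΣzᵢKᵢ = 1 with Kᵢ = Pᵢˢᵃᵗ/P ⇒ P = ΣzᵢPᵢˢᵃᵗ.
P = 0.413·347.5 + 0.320·173.3 + 0.267·145.8 = 237.902 kPa
yᵢ = zᵢPᵢˢᵃᵗ/P ⇒ y_C = 0.267·145.8/237.902 = 0.164

Pbub = 237.902 kPa, y_C = 0.164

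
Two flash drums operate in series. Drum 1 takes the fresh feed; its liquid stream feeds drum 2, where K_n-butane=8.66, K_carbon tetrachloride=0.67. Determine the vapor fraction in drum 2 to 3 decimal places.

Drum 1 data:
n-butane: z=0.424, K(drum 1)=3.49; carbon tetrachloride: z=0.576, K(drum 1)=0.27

Drum 1:
Let ψ₁ = V/F and solve Σ zᵢ(Kᵢ−1)/(1+ψ₁(Kᵢ−1)) = 0.
Check two-phase: ΣzᵢKᵢ = 1.635 > 1 and Σzᵢ/Kᵢ = 2.255 > 1, so g(0) = 0.635 > 0 and g(1) = -1.255 < 0.
Binary case is linear: z₁(K₁−1)(1+ψ₁(K₂−1)) + z₂(K₂−1)(1+ψ₁(K₁−1)) = 0
⇒ ψ₁ = [z₁(K₁−1)+z₂(K₂−1)] / [−(K₁−1)(K₂−1)] = 0.6353/1.8177 = 0.349
Drum-1 compositions:
  n-butane: x = 0.227, y = 0.791
  carbon tetrachloride: x = 0.773, y = 0.209
Drum-2 feed = drum-1 liquid: z₂ = (0.2267, 0.7733).
Drum 2:
Rachford–Rice: g(ψ₂) = Σ zᵢ(Kᵢ−1)/(1+ψ₂(Kᵢ−1)) = 0.
Check two-phase: ΣzᵢKᵢ = 2.481 > 1 and Σzᵢ/Kᵢ = 1.180 > 1, so g(0) = 1.481 > 0 and g(1) = -0.180 < 0.
Binary case is linear: z₁(K₁−1)(1+ψ₂(K₂−1)) + z₂(K₂−1)(1+ψ₂(K₁−1)) = 0
⇒ ψ₂ = [z₁(K₁−1)+z₂(K₂−1)] / [−(K₁−1)(K₂−1)] = 1.4814/2.5278 = 0.586
  n-butane: x = 0.041, y = 0.358
  carbon tetrachloride: x = 0.959, y = 0.642

V/F (drum 2) = 0.586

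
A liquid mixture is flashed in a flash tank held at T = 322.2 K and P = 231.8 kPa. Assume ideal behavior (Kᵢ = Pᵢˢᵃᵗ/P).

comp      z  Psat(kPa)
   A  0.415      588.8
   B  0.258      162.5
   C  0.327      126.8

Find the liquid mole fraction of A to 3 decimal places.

Raoult's law: Kᵢ = Pᵢˢᵃᵗ/P = Pᵢˢᵃᵗ/231.8.
  K_A = 588.8/231.8 = 2.54012, K_B = 162.5/231.8 = 0.70104, K_C = 126.8/231.8 = 0.54702
Let β = V/F and solve Σ zᵢ(Kᵢ−1)/(1+β(Kᵢ−1)) = 0.
Check two-phase: ΣzᵢKᵢ = 1.414 > 1 and Σzᵢ/Kᵢ = 1.129 > 1, so g(0) = 0.414 > 0 and g(1) = -0.129 < 0.
Newton–Raphson from β = 0.43:
  β = 0.430: g = 0.1120, g' = -0.490 → β = 0.659
  β = 0.659: g = 0.0102, g' = -0.415 → β = 0.683
Converged at β = 0.683.
Compositions from xᵢ = zᵢ/(1+β(Kᵢ−1)), yᵢ = Kᵢxᵢ:
  A: x = 0.202, y = 0.514
  B: x = 0.324, y = 0.227
  C: x = 0.474, y = 0.259

x_A = 0.202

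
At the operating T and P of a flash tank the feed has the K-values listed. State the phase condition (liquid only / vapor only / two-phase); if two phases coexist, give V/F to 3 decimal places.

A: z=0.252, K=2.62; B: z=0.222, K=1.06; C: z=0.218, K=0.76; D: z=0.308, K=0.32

ΣzᵢKᵢ = 1.160; Σzᵢ/Kᵢ = 1.555.
Both exceed 1, so a two-phase solution exists.
Material balance + equilibrium reduce to Σ zᵢ(Kᵢ−1)/(1+ψ(Kᵢ−1)) = 0.
Iterate (Newton) starting at ψ = 0.32:
  ψ = 0.320: g = -0.0424, g' = -0.535 → ψ = 0.241
  ψ = 0.241: g = 0.0009, g' = -0.561 → ψ = 0.242
Converged at ψ = 0.242.

two-phase, V/F = 0.242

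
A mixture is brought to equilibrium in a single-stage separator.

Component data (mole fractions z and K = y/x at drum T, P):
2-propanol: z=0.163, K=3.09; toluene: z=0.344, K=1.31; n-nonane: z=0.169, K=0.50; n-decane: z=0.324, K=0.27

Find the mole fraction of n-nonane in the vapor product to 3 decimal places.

y_n-nonane = 0.092

Rachford–Rice: g(ψ) = Σ zᵢ(Kᵢ−1)/(1+ψ(Kᵢ−1)) = 0.
g(0) = ΣzᵢKᵢ − 1 = 0.126 and g(1) = 1 − Σzᵢ/Kᵢ = -0.853, so a root lies in (0, 1).
Newton iteration, ψ⁰ = 0.38:
  ψ = 0.380: g = -0.1464, g' = -0.643 → ψ = 0.152
  ψ = 0.152: g = 0.0027, g' = -0.708 → ψ = 0.156
Converged at ψ = 0.156.
Compositions from xᵢ = zᵢ/(1+ψ(Kᵢ−1)), yᵢ = Kᵢxᵢ:
  2-propanol: x = 0.123, y = 0.380
  toluene: x = 0.328, y = 0.430
  n-nonane: x = 0.183, y = 0.092
  n-decane: x = 0.366, y = 0.099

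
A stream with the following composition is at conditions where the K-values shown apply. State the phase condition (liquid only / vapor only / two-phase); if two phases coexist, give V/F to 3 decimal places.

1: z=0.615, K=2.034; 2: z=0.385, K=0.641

ΣzᵢKᵢ = 1.498; Σzᵢ/Kᵢ = 0.903.
Since Σzᵢ/Kᵢ < 1 the mixture is above its dew point — single vapor phase.

vapor only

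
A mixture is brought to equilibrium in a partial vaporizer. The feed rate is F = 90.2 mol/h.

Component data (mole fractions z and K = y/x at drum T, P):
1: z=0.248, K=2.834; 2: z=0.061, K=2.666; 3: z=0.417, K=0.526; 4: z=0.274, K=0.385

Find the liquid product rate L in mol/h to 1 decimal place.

L = 72.3 mol/h

Newton–Raphson from ψ = 0.37:
  ψ = 0.370: g = -0.1240, g' = -0.672 → ψ = 0.186
  ψ = 0.186: g = 0.0101, g' = -0.808 → ψ = 0.198
Converged at ψ = 0.198.
Then V = ψ·F = 0.1981·90.2 = 17.9 mol/h and L = F − V = 72.3 mol/h.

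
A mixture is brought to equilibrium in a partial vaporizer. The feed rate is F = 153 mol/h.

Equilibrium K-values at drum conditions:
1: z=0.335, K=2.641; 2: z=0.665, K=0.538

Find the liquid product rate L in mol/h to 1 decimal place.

Material balance + equilibrium reduce to Σ zᵢ(Kᵢ−1)/(1+ψ(Kᵢ−1)) = 0.
Check two-phase: ΣzᵢKᵢ = 1.243 > 1 and Σzᵢ/Kᵢ = 1.363 > 1, so g(0) = 0.243 > 0 and g(1) = -0.363 < 0.
Newton iteration, ψ⁰ = 0.67:
  ψ = 0.670: g = -0.1831, g' = -0.502 → ψ = 0.306
  ψ = 0.306: g = 0.0084, g' = -0.593 → ψ = 0.320
Converged at ψ = 0.320.
Then V = ψ·F = 0.3199·153 = 48.9 mol/h and L = F − V = 104.1 mol/h.

L = 104.1 mol/h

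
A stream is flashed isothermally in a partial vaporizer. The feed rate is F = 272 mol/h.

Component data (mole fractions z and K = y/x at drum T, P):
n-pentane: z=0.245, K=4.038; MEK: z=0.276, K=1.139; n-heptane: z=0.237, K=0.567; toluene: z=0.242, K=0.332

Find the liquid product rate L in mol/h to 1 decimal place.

L = 152.7 mol/h

Let ψ = V/F and solve Σ zᵢ(Kᵢ−1)/(1+ψ(Kᵢ−1)) = 0.
Check two-phase: ΣzᵢKᵢ = 1.518 > 1 and Σzᵢ/Kᵢ = 1.450 > 1, so g(0) = 0.518 > 0 and g(1) = -0.450 < 0.
Newton–Raphson from ψ = 0.5:
  ψ = 0.500: g = -0.0424, g' = -0.677 → ψ = 0.437
  ψ = 0.437: g = 0.0008, g' = -0.705 → ψ = 0.439
Converged at ψ = 0.439.
Then V = ψ·F = 0.4385·272 = 119.3 mol/h and L = F − V = 152.7 mol/h.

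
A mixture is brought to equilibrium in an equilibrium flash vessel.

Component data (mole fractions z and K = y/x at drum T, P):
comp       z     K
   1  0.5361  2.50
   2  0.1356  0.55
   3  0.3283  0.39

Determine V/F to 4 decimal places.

V/F = 0.6343

Material balance + equilibrium reduce to Σ zᵢ(Kᵢ−1)/(1+V/F(Kᵢ−1)) = 0.
g(0) = ΣzᵢKᵢ − 1 = 0.5429 and g(1) = 1 − Σzᵢ/Kᵢ = -0.3028, so a root lies in (0, 1).
Iterate (Newton) starting at V/F = 0.5:
  V/F = 0.5000: g = 0.09263, g' = -0.6925 → V/F = 0.6338
  V/F = 0.6338: g = 0.00040, g' = -0.6954 → V/F = 0.6343
Converged at V/F = 0.6343.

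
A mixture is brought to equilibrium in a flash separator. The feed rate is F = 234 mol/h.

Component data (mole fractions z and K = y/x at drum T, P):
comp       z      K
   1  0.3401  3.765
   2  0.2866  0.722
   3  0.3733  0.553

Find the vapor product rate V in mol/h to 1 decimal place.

V = 153.8 mol/h

Rachford–Rice: g(β) = Σ zᵢ(Kᵢ−1)/(1+β(Kᵢ−1)) = 0.
Feasibility: ΣzᵢKᵢ = 1.6938, Σzᵢ/Kᵢ = 1.1623 — both > 1, two phases present.
Iterate (Newton) starting at β = 0.5:
  β = 0.5000: g = 0.08727, g' = -0.6117 → β = 0.6427
  β = 0.6427: g = 0.00750, g' = -0.5168 → β = 0.6572
  β = 0.6572: g = 0.00005, g' = -0.5103 → β = 0.6573
Converged at β = 0.6573.
Then V = β·F = 0.6573·234 = 153.8 mol/h and L = F − V = 80.2 mol/h.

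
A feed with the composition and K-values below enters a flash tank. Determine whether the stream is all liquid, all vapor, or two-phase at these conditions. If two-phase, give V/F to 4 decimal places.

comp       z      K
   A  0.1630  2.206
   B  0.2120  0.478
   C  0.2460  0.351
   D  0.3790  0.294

ΣzᵢKᵢ = 0.6587; Σzᵢ/Kᵢ = 2.5074.
Since ΣzᵢKᵢ < 1 the mixture is below its bubble point — single liquid phase.

all liquid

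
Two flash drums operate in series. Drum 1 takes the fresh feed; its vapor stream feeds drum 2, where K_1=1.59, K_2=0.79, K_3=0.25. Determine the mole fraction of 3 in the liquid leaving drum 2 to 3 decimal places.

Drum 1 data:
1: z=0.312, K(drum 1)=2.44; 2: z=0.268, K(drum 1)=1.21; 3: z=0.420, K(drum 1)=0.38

Drum 1:
Let ψ₁ = V/F and solve Σ zᵢ(Kᵢ−1)/(1+ψ₁(Kᵢ−1)) = 0.
g(0) = ΣzᵢKᵢ − 1 = 0.245 and g(1) = 1 − Σzᵢ/Kᵢ = -0.455, so a root lies in (0, 1).
Iterate (Newton) starting at ψ₁ = 0.5:
  ψ₁ = 0.500: g = -0.0652, g' = -0.567 → ψ₁ = 0.385
  ψ₁ = 0.385: g = -0.0009, g' = -0.556 → ψ₁ = 0.383
Converged at ψ₁ = 0.383.
Drum-1 compositions:
  1: x = 0.201, y = 0.491
  2: x = 0.248, y = 0.300
  3: x = 0.551, y = 0.209
Drum-2 feed = drum-1 vapor: z₂ = (0.4905, 0.3001, 0.2094).
Drum 2:
Let ψ₂ = V/F and solve Σ zᵢ(Kᵢ−1)/(1+ψ₂(Kᵢ−1)) = 0.
g(0) = ΣzᵢKᵢ − 1 = 0.069 and g(1) = 1 − Σzᵢ/Kᵢ = -0.526, so a root lies in (0, 1).
Iterate (Newton) starting at ψ₂ = 0.5:
  ψ₂ = 0.500: g = -0.0982, g' = -0.420 → ψ₂ = 0.266
  ψ₂ = 0.266: g = -0.0128, g' = -0.326 → ψ₂ = 0.227
  ψ₂ = 0.227: g = -0.0002, g' = -0.318 → ψ₂ = 0.226
Converged at ψ₂ = 0.226.
  1: x = 0.433, y = 0.688
  2: x = 0.315, y = 0.249
  3: x = 0.252, y = 0.063

x_3 (drum 2) = 0.252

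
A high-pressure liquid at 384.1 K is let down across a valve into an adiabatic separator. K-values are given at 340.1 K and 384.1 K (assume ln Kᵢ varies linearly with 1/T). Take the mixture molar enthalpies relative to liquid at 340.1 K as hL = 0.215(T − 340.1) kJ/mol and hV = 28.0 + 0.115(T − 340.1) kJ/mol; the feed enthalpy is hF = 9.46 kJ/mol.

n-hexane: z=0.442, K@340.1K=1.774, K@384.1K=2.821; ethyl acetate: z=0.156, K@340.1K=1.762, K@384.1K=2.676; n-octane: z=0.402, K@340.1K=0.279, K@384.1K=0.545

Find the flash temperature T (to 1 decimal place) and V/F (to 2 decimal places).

Adiabatic flash: solve Rachford–Rice at each trial T, then check hF = ψ·hV(T) + (1−ψ)·hL(T).
  T = 340.1 K: K = (1.774, 1.762, 0.279), RR gives ψ = 0.308, H_out = 8.621 kJ/mol
  T = 384.1 K: K = (2.821, 2.676, 0.545), RR gives ψ = 1.000, H_out = 33.060 kJ/mol
  T = 362.1 K: K = (2.269, 2.199, 0.398), RR gives ψ = 0.672, H_out = 22.061 kJ/mol
  T = 351.1 K: K = (2.014, 1.975, 0.335), RR gives ψ = 0.499, H_out = 15.784 kJ/mol
  T = 345.6 K: K = (1.892, 1.867, 0.306), RR gives ψ = 0.408, H_out = 12.382 kJ/mol
  T = 342.9 K: K = (1.834, 1.815, 0.293), RR gives ψ = 0.360, H_out = 10.592 kJ/mol
  T = 341.5 K: K = (1.804, 1.789, 0.286), RR gives ψ = 0.335, H_out = 9.623 kJ/mol
Linear interpolation between T = 340.1 (H_out = 8.621) and T = 341.5 (H_out = 9.623) on hF = 9.46 gives T ≈ 341.3 K, at which ψ = 0.33.

T = 341.3 K, V/F = 0.33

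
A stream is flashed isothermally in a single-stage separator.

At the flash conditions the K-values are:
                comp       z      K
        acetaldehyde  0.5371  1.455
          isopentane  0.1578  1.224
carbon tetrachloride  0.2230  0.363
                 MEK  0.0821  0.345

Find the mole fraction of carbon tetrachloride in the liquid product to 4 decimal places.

Let ψ = V/F and solve Σ zᵢ(Kᵢ−1)/(1+ψ(Kᵢ−1)) = 0.
Check two-phase: ΣzᵢKᵢ = 1.0839 > 1 and Σzᵢ/Kᵢ = 1.3504 > 1, so g(0) = 0.0839 > 0 and g(1) = -0.3504 < 0.
Iterate (Newton) starting at ψ = 0.67:
  ψ = 0.6700: g = -0.12563, g' = -0.4585 → ψ = 0.3960
  ψ = 0.3960: g = -0.02305, g' = -0.3126 → ψ = 0.3223
  ψ = 0.3223: g = -0.00082, g' = -0.2913 → ψ = 0.3195
Converged at ψ = 0.3195.
Compositions from xᵢ = zᵢ/(1+ψ(Kᵢ−1)), yᵢ = Kᵢxᵢ:
  acetaldehyde: x = 0.4689, y = 0.6823
  isopentane: x = 0.1473, y = 0.1802
  carbon tetrachloride: x = 0.2800, y = 0.1016
  MEK: x = 0.1038, y = 0.0358

x_carbon tetrachloride = 0.2800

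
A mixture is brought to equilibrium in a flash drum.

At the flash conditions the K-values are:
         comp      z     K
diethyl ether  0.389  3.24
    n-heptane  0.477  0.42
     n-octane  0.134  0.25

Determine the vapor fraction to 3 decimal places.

ψ = 0.355

Iterate (Newton) starting at ψ = 0.5:
  ψ = 0.500: g = -0.1394, g' = -0.946 → ψ = 0.353
  ψ = 0.353: g = 0.0025, g' = -1.002 → ψ = 0.355
Converged at ψ = 0.355.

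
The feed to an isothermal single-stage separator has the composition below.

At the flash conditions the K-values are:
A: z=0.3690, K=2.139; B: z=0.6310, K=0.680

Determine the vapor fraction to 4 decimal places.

Material balance + equilibrium reduce to Σ zᵢ(Kᵢ−1)/(1+ψ(Kᵢ−1)) = 0.
Feasibility: ΣzᵢKᵢ = 1.2184, Σzᵢ/Kᵢ = 1.1005 — both > 1, two phases present.
Iterate (Newton) starting at ψ = 0.32:
  ψ = 0.3200: g = 0.08307, g' = -0.3373 → ψ = 0.5663
  ψ = 0.5663: g = 0.00890, g' = -0.2733 → ψ = 0.5988
  ψ = 0.5988: g = 0.00009, g' = -0.2681 → ψ = 0.5991
Converged at ψ = 0.5991.

ψ = 0.5991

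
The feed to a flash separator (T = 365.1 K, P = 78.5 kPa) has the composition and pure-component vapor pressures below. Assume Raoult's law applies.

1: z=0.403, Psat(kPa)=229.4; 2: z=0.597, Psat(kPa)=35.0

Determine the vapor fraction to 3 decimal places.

Raoult's law: Kᵢ = Pᵢˢᵃᵗ/P = Pᵢˢᵃᵗ/78.5.
  K_1 = 229.4/78.5 = 2.92229, K_2 = 35.0/78.5 = 0.44586
Material balance + equilibrium reduce to Σ zᵢ(Kᵢ−1)/(1+ψ(Kᵢ−1)) = 0.
Feasibility: ΣzᵢKᵢ = 1.444, Σzᵢ/Kᵢ = 1.477 — both > 1, two phases present.
Iterate (Newton) starting at ψ = 0.63:
  ψ = 0.630: g = -0.1579, g' = -0.737 → ψ = 0.416
  ψ = 0.416: g = 0.0006, g' = -0.769 → ψ = 0.417
Converged at ψ = 0.417.

ψ = 0.417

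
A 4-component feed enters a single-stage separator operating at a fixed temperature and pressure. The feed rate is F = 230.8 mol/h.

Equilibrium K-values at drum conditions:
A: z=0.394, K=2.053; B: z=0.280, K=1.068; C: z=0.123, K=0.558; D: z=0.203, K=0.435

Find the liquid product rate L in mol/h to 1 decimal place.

Let ψ = V/F and solve Σ zᵢ(Kᵢ−1)/(1+ψ(Kᵢ−1)) = 0.
Feasibility: ΣzᵢKᵢ = 1.265, Σzᵢ/Kᵢ = 1.141 — both > 1, two phases present.
Newton–Raphson from ψ = 0.5:
  ψ = 0.500: g = 0.0606, g' = -0.354 → ψ = 0.671
  ψ = 0.671: g = -0.0007, g' = -0.368 → ψ = 0.669
Converged at ψ = 0.669.
Then V = ψ·F = 0.6691·230.8 = 154.4 mol/h and L = F − V = 76.4 mol/h.

L = 76.4 mol/h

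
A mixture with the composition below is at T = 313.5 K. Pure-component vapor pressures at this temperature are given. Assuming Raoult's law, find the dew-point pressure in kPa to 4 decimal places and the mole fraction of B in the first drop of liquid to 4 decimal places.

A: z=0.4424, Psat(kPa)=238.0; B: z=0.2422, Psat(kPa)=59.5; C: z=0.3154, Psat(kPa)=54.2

At the dew point ψ → 1, so Σzᵢ/Kᵢ = 1 with Kᵢ = Pᵢˢᵃᵗ/P ⇒ 1/P = Σzᵢ/Pᵢˢᵃᵗ.
1/P = 0.4424/238.0 + 0.2422/59.5 + 0.3154/54.2 = 0.0117486 ⇒ P = 85.1165 kPa
xᵢ = zᵢP/Pᵢˢᵃᵗ ⇒ x_B = 0.2422·85.1165/59.5 = 0.3465

Pdew = 85.1165 kPa, x_B = 0.3465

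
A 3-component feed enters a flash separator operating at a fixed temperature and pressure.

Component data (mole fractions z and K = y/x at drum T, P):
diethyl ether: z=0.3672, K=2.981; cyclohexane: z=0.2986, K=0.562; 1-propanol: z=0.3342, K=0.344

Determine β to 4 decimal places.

β = 0.3386

Let β = V/F and solve Σ zᵢ(Kᵢ−1)/(1+β(Kᵢ−1)) = 0.
g(0) = ΣzᵢKᵢ − 1 = 0.3774 and g(1) = 1 − Σzᵢ/Kᵢ = -0.6260, so a root lies in (0, 1).
Iterate (Newton) starting at β = 0.5:
  β = 0.5000: g = -0.12826, g' = -0.7761 → β = 0.3347
  β = 0.3347: g = 0.00320, g' = -0.8358 → β = 0.3386
Converged at β = 0.3386.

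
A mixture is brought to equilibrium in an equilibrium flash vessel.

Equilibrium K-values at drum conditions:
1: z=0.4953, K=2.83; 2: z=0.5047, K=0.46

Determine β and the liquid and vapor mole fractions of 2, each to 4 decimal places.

Let β = V/F and solve Σ zᵢ(Kᵢ−1)/(1+β(Kᵢ−1)) = 0.
Feasibility: ΣzᵢKᵢ = 1.6339, Σzᵢ/Kᵢ = 1.2722 — both > 1, two phases present.
Newton iteration, β⁰ = 0.48:
  β = 0.4800: g = 0.11464, g' = -0.7383 → β = 0.6353
  β = 0.6353: g = 0.00428, g' = -0.6957 → β = 0.6414
Converged at β = 0.6414.
Compositions from xᵢ = zᵢ/(1+β(Kᵢ−1)), yᵢ = Kᵢxᵢ:
  1: x = 0.2278, y = 0.6448
  2: x = 0.7722, y = 0.3552

β = 0.6414, x_2 = 0.7722, y_2 = 0.3552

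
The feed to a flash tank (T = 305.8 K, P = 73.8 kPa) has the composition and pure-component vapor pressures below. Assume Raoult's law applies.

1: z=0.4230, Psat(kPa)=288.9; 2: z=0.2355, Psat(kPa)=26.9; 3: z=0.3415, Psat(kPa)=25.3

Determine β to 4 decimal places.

β = 0.4544

Raoult's law: Kᵢ = Pᵢˢᵃᵗ/P = Pᵢˢᵃᵗ/73.8.
  K_1 = 288.9/73.8 = 3.914634, K_2 = 26.9/73.8 = 0.364499, K_3 = 25.3/73.8 = 0.342818
Iterate (Newton) starting at β = 0.34:
  β = 0.3400: g = 0.13933, g' = -1.3059 → β = 0.4467
  β = 0.4467: g = 0.00891, g' = -1.1591 → β = 0.4544
Converged at β = 0.4544.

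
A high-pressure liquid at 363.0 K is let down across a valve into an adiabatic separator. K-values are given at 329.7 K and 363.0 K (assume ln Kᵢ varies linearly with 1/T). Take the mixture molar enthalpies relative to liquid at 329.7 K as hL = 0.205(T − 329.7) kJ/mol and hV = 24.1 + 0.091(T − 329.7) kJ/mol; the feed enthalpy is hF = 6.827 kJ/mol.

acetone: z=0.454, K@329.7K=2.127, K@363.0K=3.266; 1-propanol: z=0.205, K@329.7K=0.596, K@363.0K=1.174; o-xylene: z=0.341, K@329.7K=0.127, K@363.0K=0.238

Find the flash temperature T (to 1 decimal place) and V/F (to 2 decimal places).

Adiabatic flash: solve Rachford–Rice at each trial T, then check hF = ψ·hV(T) + (1−ψ)·hL(T).
  T = 329.7 K: K = (2.127, 0.596, 0.127), RR gives ψ = 0.159, H_out = 3.824 kJ/mol
  T = 363.0 K: K = (3.266, 1.174, 0.238), RR gives ψ = 0.590, H_out = 18.815 kJ/mol
  T = 346.4 K: K = (2.665, 0.851, 0.177), RR gives ψ = 0.403, H_out = 12.361 kJ/mol
  T = 338.0 K: K = (2.386, 0.715, 0.150), RR gives ψ = 0.291, H_out = 8.428 kJ/mol
  T = 333.9 K: K = (2.256, 0.654, 0.138), RR gives ψ = 0.229, H_out = 6.264 kJ/mol
  T = 335.9 K: K = (2.319, 0.683, 0.144), RR gives ψ = 0.260, H_out = 7.343 kJ/mol
Linear interpolation between T = 333.9 (H_out = 6.264) and T = 335.9 (H_out = 7.343) on hF = 6.827 gives T ≈ 334.9 K, at which ψ = 0.24.

T = 334.9 K, V/F = 0.24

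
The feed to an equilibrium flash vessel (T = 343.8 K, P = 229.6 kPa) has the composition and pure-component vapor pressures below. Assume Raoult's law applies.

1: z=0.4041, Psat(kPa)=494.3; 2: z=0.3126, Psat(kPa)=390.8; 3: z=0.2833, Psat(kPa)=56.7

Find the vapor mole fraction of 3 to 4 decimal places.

Raoult's law: Kᵢ = Pᵢˢᵃᵗ/P = Pᵢˢᵃᵗ/229.6.
  K_1 = 494.3/229.6 = 2.152875, K_2 = 390.8/229.6 = 1.702091, K_3 = 56.7/229.6 = 0.246951
Rachford–Rice: g(ψ) = Σ zᵢ(Kᵢ−1)/(1+ψ(Kᵢ−1)) = 0.
Check two-phase: ΣzᵢKᵢ = 1.4720 > 1 and Σzᵢ/Kᵢ = 1.5185 > 1, so g(0) = 0.4720 > 0 and g(1) = -0.5185 < 0.
Iterate (Newton) starting at ψ = 0.5:
  ψ = 0.5000: g = 0.11580, g' = -0.7138 → ψ = 0.6622
  ψ = 0.6622: g = -0.01155, g' = -0.8838 → ψ = 0.6491
  ψ = 0.6491: g = -0.00014, g' = -0.8633 → ψ = 0.6490
Converged at ψ = 0.6490.
Compositions from xᵢ = zᵢ/(1+ψ(Kᵢ−1)), yᵢ = Kᵢxᵢ:
  1: x = 0.2312, y = 0.4976
  2: x = 0.2147, y = 0.3655
  3: x = 0.5541, y = 0.1368

y_3 = 0.1368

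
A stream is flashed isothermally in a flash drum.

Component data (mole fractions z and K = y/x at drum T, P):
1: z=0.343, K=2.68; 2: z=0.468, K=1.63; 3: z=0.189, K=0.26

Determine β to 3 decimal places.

β = 0.899

Rachford–Rice: g(β) = Σ zᵢ(Kᵢ−1)/(1+β(Kᵢ−1)) = 0.
g(0) = ΣzᵢKᵢ − 1 = 0.731 and g(1) = 1 − Σzᵢ/Kᵢ = -0.142, so a root lies in (0, 1).
Newton–Raphson from β = 0.39:
  β = 0.390: g = 0.3882, g' = -0.678 → β = 0.963
  β = 0.963: g = -0.0830, g' = -1.466 → β = 0.906
  β = 0.906: g = -0.0086, g' = -1.182 → β = 0.899
Converged at β = 0.899.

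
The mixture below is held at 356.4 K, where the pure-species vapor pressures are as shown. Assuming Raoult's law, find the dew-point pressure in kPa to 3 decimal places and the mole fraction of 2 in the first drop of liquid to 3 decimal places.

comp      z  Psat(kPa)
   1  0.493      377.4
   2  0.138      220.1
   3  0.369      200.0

At the dew point ψ → 1, so Σzᵢ/Kᵢ = 1 with Kᵢ = Pᵢˢᵃᵗ/P ⇒ 1/P = Σzᵢ/Pᵢˢᵃᵗ.
1/P = 0.493/377.4 + 0.138/220.1 + 0.369/200.0 = 0.003778 ⇒ P = 264.670 kPa
xᵢ = zᵢP/Pᵢˢᵃᵗ ⇒ x_2 = 0.138·264.670/220.1 = 0.166

Pdew = 264.670 kPa, x_2 = 0.166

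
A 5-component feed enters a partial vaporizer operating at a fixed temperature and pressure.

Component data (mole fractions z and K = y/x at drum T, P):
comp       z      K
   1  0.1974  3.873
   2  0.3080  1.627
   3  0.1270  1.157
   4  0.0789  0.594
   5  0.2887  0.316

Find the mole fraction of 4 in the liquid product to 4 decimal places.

x_4 = 0.1035

Iterate (Newton) starting at V/F = 0.5:
  V/F = 0.5000: g = 0.05798, g' = -0.6798 → V/F = 0.5853
  V/F = 0.5853: g = -0.00029, g' = -0.6920 → V/F = 0.5849
Converged at V/F = 0.5849.
Compositions from xᵢ = zᵢ/(1+V/F(Kᵢ−1)), yᵢ = Kᵢxᵢ:
  1: x = 0.0736, y = 0.2852
  2: x = 0.2254, y = 0.3667
  3: x = 0.1163, y = 0.1346
  4: x = 0.1035, y = 0.0615
  5: x = 0.4812, y = 0.1521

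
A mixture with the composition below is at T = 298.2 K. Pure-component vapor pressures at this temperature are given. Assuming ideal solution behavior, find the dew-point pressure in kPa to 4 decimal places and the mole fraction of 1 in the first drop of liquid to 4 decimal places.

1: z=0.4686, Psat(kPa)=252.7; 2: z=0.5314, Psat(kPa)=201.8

At the dew point ψ → 1, so Σzᵢ/Kᵢ = 1 with Kᵢ = Pᵢˢᵃᵗ/P ⇒ 1/P = Σzᵢ/Pᵢˢᵃᵗ.
1/P = 0.4686/252.7 + 0.5314/201.8 = 0.0044877 ⇒ P = 222.8326 kPa
xᵢ = zᵢP/Pᵢˢᵃᵗ ⇒ x_1 = 0.4686·222.8326/252.7 = 0.4132

Pdew = 222.8326 kPa, x_1 = 0.4132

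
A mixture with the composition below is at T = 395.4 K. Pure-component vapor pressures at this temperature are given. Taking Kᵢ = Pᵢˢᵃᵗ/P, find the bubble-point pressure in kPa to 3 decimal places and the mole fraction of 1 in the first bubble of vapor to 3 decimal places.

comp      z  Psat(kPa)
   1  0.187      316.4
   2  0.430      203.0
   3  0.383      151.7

At the bubble point ψ → 0, so ΣzᵢKᵢ = 1 with Kᵢ = Pᵢˢᵃᵗ/P ⇒ P = ΣzᵢPᵢˢᵃᵗ.
P = 0.187·316.4 + 0.430·203.0 + 0.383·151.7 = 204.558 kPa
yᵢ = zᵢPᵢˢᵃᵗ/P ⇒ y_1 = 0.187·316.4/204.558 = 0.289

Pbub = 204.558 kPa, y_1 = 0.289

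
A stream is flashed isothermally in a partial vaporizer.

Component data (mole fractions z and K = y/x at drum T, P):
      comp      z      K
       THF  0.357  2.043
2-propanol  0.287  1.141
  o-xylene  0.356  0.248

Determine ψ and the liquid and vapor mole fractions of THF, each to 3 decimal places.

ψ = 0.259, x_THF = 0.281, y_THF = 0.574

Let ψ = V/F and solve Σ zᵢ(Kᵢ−1)/(1+ψ(Kᵢ−1)) = 0.
Check two-phase: ΣzᵢKᵢ = 1.145 > 1 and Σzᵢ/Kᵢ = 1.862 > 1, so g(0) = 0.145 > 0 and g(1) = -0.862 < 0.
Newton iteration, ψ⁰ = 0.5:
  ψ = 0.500: g = -0.1465, g' = -0.690 → ψ = 0.288
  ψ = 0.288: g = -0.0163, g' = -0.563 → ψ = 0.259
Converged at ψ = 0.259.
Compositions from xᵢ = zᵢ/(1+ψ(Kᵢ−1)), yᵢ = Kᵢxᵢ:
  THF: x = 0.281, y = 0.574
  2-propanol: x = 0.277, y = 0.316
  o-xylene: x = 0.442, y = 0.110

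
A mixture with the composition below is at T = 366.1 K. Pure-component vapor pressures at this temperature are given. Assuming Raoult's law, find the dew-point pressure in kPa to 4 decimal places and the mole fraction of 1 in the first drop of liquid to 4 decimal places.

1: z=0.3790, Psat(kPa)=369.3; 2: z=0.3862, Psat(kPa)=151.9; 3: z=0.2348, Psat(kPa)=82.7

Pdew = 156.0572 kPa, x_1 = 0.1602

At the dew point ψ → 1, so Σzᵢ/Kᵢ = 1 with Kᵢ = Pᵢˢᵃᵗ/P ⇒ 1/P = Σzᵢ/Pᵢˢᵃᵗ.
1/P = 0.3790/369.3 + 0.3862/151.9 + 0.2348/82.7 = 0.0064079 ⇒ P = 156.0572 kPa
xᵢ = zᵢP/Pᵢˢᵃᵗ ⇒ x_1 = 0.3790·156.0572/369.3 = 0.1602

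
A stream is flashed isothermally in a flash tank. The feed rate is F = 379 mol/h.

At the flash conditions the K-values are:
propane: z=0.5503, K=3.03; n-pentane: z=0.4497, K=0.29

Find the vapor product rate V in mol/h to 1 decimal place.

V = 209.8 mol/h

Let ψ = V/F and solve Σ zᵢ(Kᵢ−1)/(1+ψ(Kᵢ−1)) = 0.
Feasibility: ΣzᵢKᵢ = 1.7978, Σzᵢ/Kᵢ = 1.7323 — both > 1, two phases present.
Binary case is linear: z₁(K₁−1)(1+ψ(K₂−1)) + z₂(K₂−1)(1+ψ(K₁−1)) = 0
⇒ ψ = [z₁(K₁−1)+z₂(K₂−1)] / [−(K₁−1)(K₂−1)] = 0.79782/1.44130 = 0.5535
Then V = ψ·F = 0.5535·379 = 209.8 mol/h and L = F − V = 169.2 mol/h.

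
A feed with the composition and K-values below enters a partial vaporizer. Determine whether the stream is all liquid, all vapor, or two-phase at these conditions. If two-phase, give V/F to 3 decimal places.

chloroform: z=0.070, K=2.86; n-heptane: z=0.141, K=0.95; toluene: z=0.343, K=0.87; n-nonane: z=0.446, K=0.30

all liquid

ΣzᵢKᵢ = 0.766; Σzᵢ/Kᵢ = 2.054.
Since ΣzᵢKᵢ < 1 the mixture is below its bubble point — single liquid phase.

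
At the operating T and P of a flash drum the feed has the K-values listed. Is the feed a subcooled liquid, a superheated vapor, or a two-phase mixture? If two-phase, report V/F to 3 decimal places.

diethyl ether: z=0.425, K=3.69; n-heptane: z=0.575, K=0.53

two-phase, V/F = 0.691

ΣzᵢKᵢ = 1.873; Σzᵢ/Kᵢ = 1.200.
Both exceed 1, so a two-phase solution exists.
Rachford–Rice: g(ψ) = Σ zᵢ(Kᵢ−1)/(1+ψ(Kᵢ−1)) = 0.
Binary case is linear: z₁(K₁−1)(1+ψ(K₂−1)) + z₂(K₂−1)(1+ψ(K₁−1)) = 0
⇒ ψ = [z₁(K₁−1)+z₂(K₂−1)] / [−(K₁−1)(K₂−1)] = 0.8730/1.2643 = 0.691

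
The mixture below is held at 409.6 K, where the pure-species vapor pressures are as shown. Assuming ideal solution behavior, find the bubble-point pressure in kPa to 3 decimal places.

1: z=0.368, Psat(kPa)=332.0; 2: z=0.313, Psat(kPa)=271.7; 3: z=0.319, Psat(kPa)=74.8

Pbub = 231.079 kPa

At the bubble point ψ → 0, so ΣzᵢKᵢ = 1 with Kᵢ = Pᵢˢᵃᵗ/P ⇒ P = ΣzᵢPᵢˢᵃᵗ.
P = 0.368·332.0 + 0.313·271.7 + 0.319·74.8 = 231.079 kPa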